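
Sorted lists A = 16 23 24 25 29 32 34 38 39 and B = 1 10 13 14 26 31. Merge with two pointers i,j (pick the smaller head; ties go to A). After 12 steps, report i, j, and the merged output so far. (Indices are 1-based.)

i=1 j=1: A[i]=16>B[j]=1 take 1, j++
i=1 j=2: A[i]=16>B[j]=10 take 10, j++
i=1 j=3: A[i]=16>B[j]=13 take 13, j++
i=1 j=4: A[i]=16>B[j]=14 take 14, j++
i=1 j=5: A[i]=16<=B[j]=26 take 16, i++
i=2 j=5: A[i]=23<=B[j]=26 take 23, i++
i=3 j=5: A[i]=24<=B[j]=26 take 24, i++
i=4 j=5: A[i]=25<=B[j]=26 take 25, i++
i=5 j=5: A[i]=29>B[j]=26 take 26, j++
i=5 j=6: A[i]=29<=B[j]=31 take 29, i++
i=6 j=6: A[i]=32>B[j]=31 take 31, j++
i=6 j=7: B done, take A[i]=32, i++

i=7, j=7, merged so far=[1, 10, 13, 14, 16, 23, 24, 25, 26, 29, 31, 32]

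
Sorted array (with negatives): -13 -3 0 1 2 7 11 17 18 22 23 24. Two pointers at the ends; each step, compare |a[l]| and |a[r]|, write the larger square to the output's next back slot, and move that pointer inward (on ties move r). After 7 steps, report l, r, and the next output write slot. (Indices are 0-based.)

l=1, r=5, next write slot=4

l=0 r=11: |-13|<=|24| out[11]=576, r--
l=0 r=10: |-13|<=|23| out[10]=529, r--
l=0 r=9: |-13|<=|22| out[9]=484, r--
l=0 r=8: |-13|<=|18| out[8]=324, r--
l=0 r=7: |-13|<=|17| out[7]=289, r--
l=0 r=6: |-13|>|11| out[6]=169, l++
l=1 r=6: |-3|<=|11| out[5]=121, r--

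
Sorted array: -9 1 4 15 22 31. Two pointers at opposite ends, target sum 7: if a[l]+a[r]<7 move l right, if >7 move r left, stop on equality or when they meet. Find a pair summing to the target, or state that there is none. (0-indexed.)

l=0 r=5: -9+31=22 >7, r--
l=0 r=4: -9+22=13 >7, r--
l=0 r=3: -9+15=6 <7, l++
l=1 r=3: 1+15=16 >7, r--
l=1 r=2: 1+4=5 <7, l++

no pair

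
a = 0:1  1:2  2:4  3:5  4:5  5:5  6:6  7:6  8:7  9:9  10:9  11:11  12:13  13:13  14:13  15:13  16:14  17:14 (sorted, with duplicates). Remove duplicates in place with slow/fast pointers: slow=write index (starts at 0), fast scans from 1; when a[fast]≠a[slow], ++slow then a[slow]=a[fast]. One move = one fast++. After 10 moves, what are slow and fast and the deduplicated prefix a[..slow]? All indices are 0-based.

slow=6, fast=11, prefix=[1, 2, 4, 5, 6, 7, 9]

slow=0 fast=1: a[fast]=2≠a[slow]=1 write a[1]=2, slow++,fast++
slow=1 fast=2: a[fast]=4≠a[slow]=2 write a[2]=4, slow++,fast++
slow=2 fast=3: a[fast]=5≠a[slow]=4 write a[3]=5, slow++,fast++
slow=3 fast=4: a[fast]=5=a[slow] dup, fast++
slow=3 fast=5: a[fast]=5=a[slow] dup, fast++
slow=3 fast=6: a[fast]=6≠a[slow]=5 write a[4]=6, slow++,fast++
slow=4 fast=7: a[fast]=6=a[slow] dup, fast++
slow=4 fast=8: a[fast]=7≠a[slow]=6 write a[5]=7, slow++,fast++
slow=5 fast=9: a[fast]=9≠a[slow]=7 write a[6]=9, slow++,fast++
slow=6 fast=10: a[fast]=9=a[slow] dup, fast++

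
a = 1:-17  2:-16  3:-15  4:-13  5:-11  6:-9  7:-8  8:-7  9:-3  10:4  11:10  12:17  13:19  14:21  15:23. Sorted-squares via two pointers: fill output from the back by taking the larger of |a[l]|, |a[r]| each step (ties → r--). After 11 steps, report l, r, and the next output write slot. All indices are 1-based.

l=7, r=10, next write slot=4

[1,15] |-17|<=|23| out[15]=529 → r--
[1,14] |-17|<=|21| out[14]=441 → r--
[1,13] |-17|<=|19| out[13]=361 → r--
[1,12] |-17|<=|17| out[12]=289 → r--
[1,11] |-17|>|10| out[11]=289 → l++
[2,11] |-16|>|10| out[10]=256 → l++
[3,11] |-15|>|10| out[9]=225 → l++
[4,11] |-13|>|10| out[8]=169 → l++
[5,11] |-11|>|10| out[7]=121 → l++
[6,11] |-9|<=|10| out[6]=100 → r--
[6,10] |-9|>|4| out[5]=81 → l++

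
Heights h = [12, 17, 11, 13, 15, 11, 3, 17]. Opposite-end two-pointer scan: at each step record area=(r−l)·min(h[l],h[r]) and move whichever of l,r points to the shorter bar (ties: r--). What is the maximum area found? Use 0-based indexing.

l=0 r=7: min(12,17)*7=84 best=84 *, l++
l=1 r=7: min(17,17)*6=102 best=102 *, r--
l=1 r=6: min(17,3)*5=15 best=102, r--
l=1 r=5: min(17,11)*4=44 best=102, r--
l=1 r=4: min(17,15)*3=45 best=102, r--
l=1 r=3: min(17,13)*2=26 best=102, r--
l=1 r=2: min(17,11)*1=11 best=102, r--

max area = 102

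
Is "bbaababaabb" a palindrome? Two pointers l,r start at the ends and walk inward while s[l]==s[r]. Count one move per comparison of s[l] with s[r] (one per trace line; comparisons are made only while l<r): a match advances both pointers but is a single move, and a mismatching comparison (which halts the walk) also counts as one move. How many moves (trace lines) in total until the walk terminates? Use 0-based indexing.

l=0 r=10: 'b'=='b', l++,r--
l=1 r=9: 'b'=='b', l++,r--
l=2 r=8: 'a'=='a', l++,r--
l=3 r=7: 'a'=='a', l++,r--
l=4 r=6: 'b'=='b', l++,r--

5 moves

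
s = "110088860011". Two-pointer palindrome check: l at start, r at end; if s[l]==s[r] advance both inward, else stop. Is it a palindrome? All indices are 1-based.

l=1 r=12: '1'=='1', l++,r--
l=2 r=11: '1'=='1', l++,r--
l=3 r=10: '0'=='0', l++,r--
l=4 r=9: '0'=='0', l++,r--
l=5 r=8: '8'!='6', stop

not a palindrome (mismatch at 5,8)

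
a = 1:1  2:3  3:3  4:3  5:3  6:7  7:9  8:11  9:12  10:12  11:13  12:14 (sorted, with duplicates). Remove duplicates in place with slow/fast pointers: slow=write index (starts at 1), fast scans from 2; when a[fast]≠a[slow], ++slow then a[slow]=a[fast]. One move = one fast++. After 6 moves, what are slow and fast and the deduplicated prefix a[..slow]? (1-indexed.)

slow=1 fast=2: a[fast]=3≠a[slow]=1 write a[2]=3, slow++,fast++
slow=2 fast=3: a[fast]=3=a[slow] dup, fast++
slow=2 fast=4: a[fast]=3=a[slow] dup, fast++
slow=2 fast=5: a[fast]=3=a[slow] dup, fast++
slow=2 fast=6: a[fast]=7≠a[slow]=3 write a[3]=7, slow++,fast++
slow=3 fast=7: a[fast]=9≠a[slow]=7 write a[4]=9, slow++,fast++

slow=4, fast=8, prefix=[1, 3, 7, 9]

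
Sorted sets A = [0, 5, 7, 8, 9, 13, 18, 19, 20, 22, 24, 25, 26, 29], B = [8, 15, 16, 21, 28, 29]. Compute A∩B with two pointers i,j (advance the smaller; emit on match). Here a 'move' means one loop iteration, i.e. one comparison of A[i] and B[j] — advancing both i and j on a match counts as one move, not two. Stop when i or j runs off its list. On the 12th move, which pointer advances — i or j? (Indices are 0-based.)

j

i=0 j=0: 0<8, i++
i=1 j=0: 5<8, i++
i=2 j=0: 7<8, i++
i=3 j=0: 8==8 emit, i++,j++
i=4 j=1: 9<15, i++
i=5 j=1: 13<15, i++
i=6 j=1: 18>15, j++
i=6 j=2: 18>16, j++
i=6 j=3: 18<21, i++
i=7 j=3: 19<21, i++
i=8 j=3: 20<21, i++
i=9 j=3: 22>21, j++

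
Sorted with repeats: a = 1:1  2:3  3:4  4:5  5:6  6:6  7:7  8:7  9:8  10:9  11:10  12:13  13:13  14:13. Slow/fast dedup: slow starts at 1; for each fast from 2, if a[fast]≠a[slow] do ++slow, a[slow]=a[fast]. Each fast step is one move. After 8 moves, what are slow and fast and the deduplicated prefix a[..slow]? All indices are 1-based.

slow=1 fast=2: a[fast]=3≠a[slow]=1 write a[2]=3, slow++,fast++
slow=2 fast=3: a[fast]=4≠a[slow]=3 write a[3]=4, slow++,fast++
slow=3 fast=4: a[fast]=5≠a[slow]=4 write a[4]=5, slow++,fast++
slow=4 fast=5: a[fast]=6≠a[slow]=5 write a[5]=6, slow++,fast++
slow=5 fast=6: a[fast]=6=a[slow] dup, fast++
slow=5 fast=7: a[fast]=7≠a[slow]=6 write a[6]=7, slow++,fast++
slow=6 fast=8: a[fast]=7=a[slow] dup, fast++
slow=6 fast=9: a[fast]=8≠a[slow]=7 write a[7]=8, slow++,fast++

slow=7, fast=10, prefix=[1, 3, 4, 5, 6, 7, 8]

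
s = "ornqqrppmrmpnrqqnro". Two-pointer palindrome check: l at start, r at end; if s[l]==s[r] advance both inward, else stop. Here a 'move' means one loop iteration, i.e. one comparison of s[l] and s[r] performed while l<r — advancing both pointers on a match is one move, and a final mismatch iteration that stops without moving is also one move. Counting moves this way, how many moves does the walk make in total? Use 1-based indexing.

7 moves

l=1 r=19: 'o'=='o', l++,r--
l=2 r=18: 'r'=='r', l++,r--
l=3 r=17: 'n'=='n', l++,r--
l=4 r=16: 'q'=='q', l++,r--
l=5 r=15: 'q'=='q', l++,r--
l=6 r=14: 'r'=='r', l++,r--
l=7 r=13: 'p'!='n', stop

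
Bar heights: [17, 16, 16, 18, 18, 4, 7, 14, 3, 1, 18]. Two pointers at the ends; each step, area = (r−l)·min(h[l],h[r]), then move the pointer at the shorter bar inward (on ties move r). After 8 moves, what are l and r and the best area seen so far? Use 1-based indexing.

l=4, r=6, best area=170

l=1 r=11: min(17,18)*10=170 best=170 *, l++
l=2 r=11: min(16,18)*9=144 best=170, l++
l=3 r=11: min(16,18)*8=128 best=170, l++
l=4 r=11: min(18,18)*7=126 best=170, r--
l=4 r=10: min(18,1)*6=6 best=170, r--
l=4 r=9: min(18,3)*5=15 best=170, r--
l=4 r=8: min(18,14)*4=56 best=170, r--
l=4 r=7: min(18,7)*3=21 best=170, r--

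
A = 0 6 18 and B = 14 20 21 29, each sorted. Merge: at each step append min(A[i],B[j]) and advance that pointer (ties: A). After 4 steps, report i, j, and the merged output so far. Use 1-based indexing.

[i=1,j=1] A[i]=0<=B[j]=14 take 0 → i++
[i=2,j=1] A[i]=6<=B[j]=14 take 6 → i++
[i=3,j=1] A[i]=18>B[j]=14 take 14 → j++
[i=3,j=2] A[i]=18<=B[j]=20 take 18 → i++

i=4, j=2, merged so far=[0, 6, 14, 18]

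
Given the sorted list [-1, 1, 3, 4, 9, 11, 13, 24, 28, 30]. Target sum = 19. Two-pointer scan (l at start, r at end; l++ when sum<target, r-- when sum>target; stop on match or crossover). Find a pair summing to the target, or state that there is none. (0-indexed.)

[0,9] -1+30=29 >19 → r--
[0,8] -1+28=27 >19 → r--
[0,7] -1+24=23 >19 → r--
[0,6] -1+13=12 <19 → l++
[1,6] 1+13=14 <19 → l++
[2,6] 3+13=16 <19 → l++
[3,6] 4+13=17 <19 → l++
[4,6] 9+13=22 >19 → r--
[4,5] 9+11=20 >19 → r--

no pair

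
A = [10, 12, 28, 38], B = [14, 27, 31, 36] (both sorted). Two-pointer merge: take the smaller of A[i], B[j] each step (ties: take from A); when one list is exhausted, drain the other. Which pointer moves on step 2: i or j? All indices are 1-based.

[i=1,j=1] A[i]=10<=B[j]=14 take 10 → i++
[i=2,j=1] A[i]=12<=B[j]=14 take 12 → i++

i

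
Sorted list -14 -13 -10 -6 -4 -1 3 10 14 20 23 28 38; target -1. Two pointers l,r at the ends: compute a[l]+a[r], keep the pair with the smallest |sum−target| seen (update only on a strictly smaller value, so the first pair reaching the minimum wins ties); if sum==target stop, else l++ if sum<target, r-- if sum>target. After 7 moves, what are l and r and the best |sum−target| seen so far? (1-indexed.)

[1,13] -14+38=24 d=25 * → r--
[1,12] -14+28=14 d=15 * → r--
[1,11] -14+23=9 d=10 * → r--
[1,10] -14+20=6 d=7 * → r--
[1,9] -14+14=0 d=1 * → r--
[1,8] -14+10=-4 d=3 → l++
[2,8] -13+10=-3 d=2 → l++

l=3, r=8, best |Δ|=1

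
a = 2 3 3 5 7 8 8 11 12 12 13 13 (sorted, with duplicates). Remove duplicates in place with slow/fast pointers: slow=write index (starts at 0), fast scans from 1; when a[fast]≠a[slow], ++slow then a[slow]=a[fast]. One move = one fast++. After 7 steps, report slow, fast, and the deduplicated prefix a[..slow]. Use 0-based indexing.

slow=5, fast=8, prefix=[2, 3, 5, 7, 8, 11]

(s=0,f=1) a[fast]=3≠a[slow]=2 write a[1]=3 → slow++,fast++
(s=1,f=2) a[fast]=3=a[slow] dup → fast++
(s=1,f=3) a[fast]=5≠a[slow]=3 write a[2]=5 → slow++,fast++
(s=2,f=4) a[fast]=7≠a[slow]=5 write a[3]=7 → slow++,fast++
(s=3,f=5) a[fast]=8≠a[slow]=7 write a[4]=8 → slow++,fast++
(s=4,f=6) a[fast]=8=a[slow] dup → fast++
(s=4,f=7) a[fast]=11≠a[slow]=8 write a[5]=11 → slow++,fast++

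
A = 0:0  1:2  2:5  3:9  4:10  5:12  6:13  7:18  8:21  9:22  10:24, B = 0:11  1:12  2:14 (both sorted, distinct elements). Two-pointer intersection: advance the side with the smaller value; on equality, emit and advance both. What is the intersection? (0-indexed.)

intersection = [12]

[i=0,j=0] 0<11 → i++
[i=1,j=0] 2<11 → i++
[i=2,j=0] 5<11 → i++
[i=3,j=0] 9<11 → i++
[i=4,j=0] 10<11 → i++
[i=5,j=0] 12>11 → j++
[i=5,j=1] 12==12 emit → i++,j++
[i=6,j=2] 13<14 → i++
[i=7,j=2] 18>14 → j++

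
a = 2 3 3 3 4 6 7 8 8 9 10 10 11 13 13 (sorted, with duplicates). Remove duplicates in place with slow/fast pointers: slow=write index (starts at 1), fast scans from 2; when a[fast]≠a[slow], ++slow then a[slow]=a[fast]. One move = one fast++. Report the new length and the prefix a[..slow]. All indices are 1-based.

length 10; prefix = [2, 3, 4, 6, 7, 8, 9, 10, 11, 13]

(s=1,f=2) a[fast]=3≠a[slow]=2 write a[2]=3 → slow++,fast++
(s=2,f=3) a[fast]=3=a[slow] dup → fast++
(s=2,f=4) a[fast]=3=a[slow] dup → fast++
(s=2,f=5) a[fast]=4≠a[slow]=3 write a[3]=4 → slow++,fast++
(s=3,f=6) a[fast]=6≠a[slow]=4 write a[4]=6 → slow++,fast++
(s=4,f=7) a[fast]=7≠a[slow]=6 write a[5]=7 → slow++,fast++
(s=5,f=8) a[fast]=8≠a[slow]=7 write a[6]=8 → slow++,fast++
(s=6,f=9) a[fast]=8=a[slow] dup → fast++
(s=6,f=10) a[fast]=9≠a[slow]=8 write a[7]=9 → slow++,fast++
(s=7,f=11) a[fast]=10≠a[slow]=9 write a[8]=10 → slow++,fast++
(s=8,f=12) a[fast]=10=a[slow] dup → fast++
(s=8,f=13) a[fast]=11≠a[slow]=10 write a[9]=11 → slow++,fast++
(s=9,f=14) a[fast]=13≠a[slow]=11 write a[10]=13 → slow++,fast++
(s=10,f=15) a[fast]=13=a[slow] dup → fast++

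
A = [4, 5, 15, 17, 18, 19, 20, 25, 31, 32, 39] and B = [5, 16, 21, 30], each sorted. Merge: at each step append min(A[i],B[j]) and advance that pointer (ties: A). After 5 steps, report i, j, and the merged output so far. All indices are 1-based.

i=4, j=3, merged so far=[4, 5, 5, 15, 16]

i=1 j=1: A[i]=4<=B[j]=5 take 4, i++
i=2 j=1: A[i]=5<=B[j]=5 take 5, i++
i=3 j=1: A[i]=15>B[j]=5 take 5, j++
i=3 j=2: A[i]=15<=B[j]=16 take 15, i++
i=4 j=2: A[i]=17>B[j]=16 take 16, j++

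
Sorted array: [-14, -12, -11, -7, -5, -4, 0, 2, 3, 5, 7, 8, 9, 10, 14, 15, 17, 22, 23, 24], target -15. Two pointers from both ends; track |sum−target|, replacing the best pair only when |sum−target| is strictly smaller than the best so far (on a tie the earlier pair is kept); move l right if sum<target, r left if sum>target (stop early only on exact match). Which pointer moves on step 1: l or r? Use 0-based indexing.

[0,19] -14+24=10 d=25 * → r--

r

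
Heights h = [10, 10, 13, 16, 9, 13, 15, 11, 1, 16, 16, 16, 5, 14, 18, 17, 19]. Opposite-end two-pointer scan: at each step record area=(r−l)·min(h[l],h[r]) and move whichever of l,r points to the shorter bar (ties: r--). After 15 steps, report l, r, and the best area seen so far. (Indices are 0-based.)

l=15, r=16, best area=208

l=0 r=16: min(10,19)*16=160 best=160 *, l++
l=1 r=16: min(10,19)*15=150 best=160, l++
l=2 r=16: min(13,19)*14=182 best=182 *, l++
l=3 r=16: min(16,19)*13=208 best=208 *, l++
l=4 r=16: min(9,19)*12=108 best=208, l++
l=5 r=16: min(13,19)*11=143 best=208, l++
l=6 r=16: min(15,19)*10=150 best=208, l++
l=7 r=16: min(11,19)*9=99 best=208, l++
l=8 r=16: min(1,19)*8=8 best=208, l++
l=9 r=16: min(16,19)*7=112 best=208, l++
l=10 r=16: min(16,19)*6=96 best=208, l++
l=11 r=16: min(16,19)*5=80 best=208, l++
l=12 r=16: min(5,19)*4=20 best=208, l++
l=13 r=16: min(14,19)*3=42 best=208, l++
l=14 r=16: min(18,19)*2=36 best=208, l++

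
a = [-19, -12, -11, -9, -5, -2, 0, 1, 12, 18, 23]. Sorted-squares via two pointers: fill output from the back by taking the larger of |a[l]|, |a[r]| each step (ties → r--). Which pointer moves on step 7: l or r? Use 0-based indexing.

l=0 r=10: |-19|<=|23| out[10]=529, r--
l=0 r=9: |-19|>|18| out[9]=361, l++
l=1 r=9: |-12|<=|18| out[8]=324, r--
l=1 r=8: |-12|<=|12| out[7]=144, r--
l=1 r=7: |-12|>|1| out[6]=144, l++
l=2 r=7: |-11|>|1| out[5]=121, l++
l=3 r=7: |-9|>|1| out[4]=81, l++

l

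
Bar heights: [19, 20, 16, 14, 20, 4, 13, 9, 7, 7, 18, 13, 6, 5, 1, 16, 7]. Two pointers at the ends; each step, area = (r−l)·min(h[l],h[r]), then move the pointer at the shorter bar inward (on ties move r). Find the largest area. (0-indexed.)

[0,16] min(19,7)*16=112 best=112 * → r--
[0,15] min(19,16)*15=240 best=240 * → r--
[0,14] min(19,1)*14=14 best=240 → r--
[0,13] min(19,5)*13=65 best=240 → r--
[0,12] min(19,6)*12=72 best=240 → r--
[0,11] min(19,13)*11=143 best=240 → r--
[0,10] min(19,18)*10=180 best=240 → r--
[0,9] min(19,7)*9=63 best=240 → r--
[0,8] min(19,7)*8=56 best=240 → r--
[0,7] min(19,9)*7=63 best=240 → r--
[0,6] min(19,13)*6=78 best=240 → r--
[0,5] min(19,4)*5=20 best=240 → r--
[0,4] min(19,20)*4=76 best=240 → l++
[1,4] min(20,20)*3=60 best=240 → r--
[1,3] min(20,14)*2=28 best=240 → r--
[1,2] min(20,16)*1=16 best=240 → r--

max area = 240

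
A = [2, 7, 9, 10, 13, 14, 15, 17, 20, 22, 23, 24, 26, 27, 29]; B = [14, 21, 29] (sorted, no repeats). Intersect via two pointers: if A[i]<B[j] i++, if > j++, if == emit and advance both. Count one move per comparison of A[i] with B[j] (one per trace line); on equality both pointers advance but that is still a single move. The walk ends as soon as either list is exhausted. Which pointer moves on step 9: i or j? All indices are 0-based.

i=0 j=0: 2<14, i++
i=1 j=0: 7<14, i++
i=2 j=0: 9<14, i++
i=3 j=0: 10<14, i++
i=4 j=0: 13<14, i++
i=5 j=0: 14==14 emit, i++,j++
i=6 j=1: 15<21, i++
i=7 j=1: 17<21, i++
i=8 j=1: 20<21, i++

i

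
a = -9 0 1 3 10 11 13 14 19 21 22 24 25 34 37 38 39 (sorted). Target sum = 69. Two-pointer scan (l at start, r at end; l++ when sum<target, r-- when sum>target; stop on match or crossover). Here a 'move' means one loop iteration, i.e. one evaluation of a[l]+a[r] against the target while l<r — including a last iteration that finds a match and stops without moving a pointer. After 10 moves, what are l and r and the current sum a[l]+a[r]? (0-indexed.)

[0,16] -9+39=30 <69 → l++
[1,16] 0+39=39 <69 → l++
[2,16] 1+39=40 <69 → l++
[3,16] 3+39=42 <69 → l++
[4,16] 10+39=49 <69 → l++
[5,16] 11+39=50 <69 → l++
[6,16] 13+39=52 <69 → l++
[7,16] 14+39=53 <69 → l++
[8,16] 19+39=58 <69 → l++
[9,16] 21+39=60 <69 → l++

l=10, r=16, sum=61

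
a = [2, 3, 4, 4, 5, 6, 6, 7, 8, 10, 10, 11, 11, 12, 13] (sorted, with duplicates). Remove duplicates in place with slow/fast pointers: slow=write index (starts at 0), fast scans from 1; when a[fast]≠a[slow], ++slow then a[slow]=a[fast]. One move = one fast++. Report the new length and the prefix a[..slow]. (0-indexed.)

slow=0 fast=1: a[fast]=3≠a[slow]=2 write a[1]=3, slow++,fast++
slow=1 fast=2: a[fast]=4≠a[slow]=3 write a[2]=4, slow++,fast++
slow=2 fast=3: a[fast]=4=a[slow] dup, fast++
slow=2 fast=4: a[fast]=5≠a[slow]=4 write a[3]=5, slow++,fast++
slow=3 fast=5: a[fast]=6≠a[slow]=5 write a[4]=6, slow++,fast++
slow=4 fast=6: a[fast]=6=a[slow] dup, fast++
slow=4 fast=7: a[fast]=7≠a[slow]=6 write a[5]=7, slow++,fast++
slow=5 fast=8: a[fast]=8≠a[slow]=7 write a[6]=8, slow++,fast++
slow=6 fast=9: a[fast]=10≠a[slow]=8 write a[7]=10, slow++,fast++
slow=7 fast=10: a[fast]=10=a[slow] dup, fast++
slow=7 fast=11: a[fast]=11≠a[slow]=10 write a[8]=11, slow++,fast++
slow=8 fast=12: a[fast]=11=a[slow] dup, fast++
slow=8 fast=13: a[fast]=12≠a[slow]=11 write a[9]=12, slow++,fast++
slow=9 fast=14: a[fast]=13≠a[slow]=12 write a[10]=13, slow++,fast++

length 11; prefix = [2, 3, 4, 5, 6, 7, 8, 10, 11, 12, 13]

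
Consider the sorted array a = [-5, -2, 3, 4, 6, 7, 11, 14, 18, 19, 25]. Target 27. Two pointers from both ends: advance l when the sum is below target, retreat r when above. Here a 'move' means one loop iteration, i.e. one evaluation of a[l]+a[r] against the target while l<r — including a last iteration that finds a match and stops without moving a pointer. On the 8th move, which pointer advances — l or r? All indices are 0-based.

r

[0,10] -5+25=20 <27 → l++
[1,10] -2+25=23 <27 → l++
[2,10] 3+25=28 >27 → r--
[2,9] 3+19=22 <27 → l++
[3,9] 4+19=23 <27 → l++
[4,9] 6+19=25 <27 → l++
[5,9] 7+19=26 <27 → l++
[6,9] 11+19=30 >27 → r--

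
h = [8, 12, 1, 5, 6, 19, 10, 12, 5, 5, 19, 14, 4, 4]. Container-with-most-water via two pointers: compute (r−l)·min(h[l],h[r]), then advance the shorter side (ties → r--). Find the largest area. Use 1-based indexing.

max area = 120

[1,14] min(8,4)*13=52 best=52 * → r--
[1,13] min(8,4)*12=48 best=52 → r--
[1,12] min(8,14)*11=88 best=88 * → l++
[2,12] min(12,14)*10=120 best=120 * → l++
[3,12] min(1,14)*9=9 best=120 → l++
[4,12] min(5,14)*8=40 best=120 → l++
[5,12] min(6,14)*7=42 best=120 → l++
[6,12] min(19,14)*6=84 best=120 → r--
[6,11] min(19,19)*5=95 best=120 → r--
[6,10] min(19,5)*4=20 best=120 → r--
[6,9] min(19,5)*3=15 best=120 → r--
[6,8] min(19,12)*2=24 best=120 → r--
[6,7] min(19,10)*1=10 best=120 → r--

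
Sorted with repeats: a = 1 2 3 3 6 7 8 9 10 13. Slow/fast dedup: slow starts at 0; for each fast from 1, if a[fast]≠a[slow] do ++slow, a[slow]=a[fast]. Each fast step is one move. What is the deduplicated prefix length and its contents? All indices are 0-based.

length 9; prefix = [1, 2, 3, 6, 7, 8, 9, 10, 13]

slow=0 fast=1: a[fast]=2≠a[slow]=1 write a[1]=2, slow++,fast++
slow=1 fast=2: a[fast]=3≠a[slow]=2 write a[2]=3, slow++,fast++
slow=2 fast=3: a[fast]=3=a[slow] dup, fast++
slow=2 fast=4: a[fast]=6≠a[slow]=3 write a[3]=6, slow++,fast++
slow=3 fast=5: a[fast]=7≠a[slow]=6 write a[4]=7, slow++,fast++
slow=4 fast=6: a[fast]=8≠a[slow]=7 write a[5]=8, slow++,fast++
slow=5 fast=7: a[fast]=9≠a[slow]=8 write a[6]=9, slow++,fast++
slow=6 fast=8: a[fast]=10≠a[slow]=9 write a[7]=10, slow++,fast++
slow=7 fast=9: a[fast]=13≠a[slow]=10 write a[8]=13, slow++,fast++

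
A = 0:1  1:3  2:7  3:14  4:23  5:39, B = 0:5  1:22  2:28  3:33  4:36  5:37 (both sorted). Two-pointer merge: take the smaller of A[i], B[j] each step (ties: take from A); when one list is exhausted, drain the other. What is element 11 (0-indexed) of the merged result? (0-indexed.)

i=0 j=0: A[i]=1<=B[j]=5 take 1, i++
i=1 j=0: A[i]=3<=B[j]=5 take 3, i++
i=2 j=0: A[i]=7>B[j]=5 take 5, j++
i=2 j=1: A[i]=7<=B[j]=22 take 7, i++
i=3 j=1: A[i]=14<=B[j]=22 take 14, i++
i=4 j=1: A[i]=23>B[j]=22 take 22, j++
i=4 j=2: A[i]=23<=B[j]=28 take 23, i++
i=5 j=2: A[i]=39>B[j]=28 take 28, j++
i=5 j=3: A[i]=39>B[j]=33 take 33, j++
i=5 j=4: A[i]=39>B[j]=36 take 36, j++
i=5 j=5: A[i]=39>B[j]=37 take 37, j++
i=5 j=6: B done, take A[i]=39, i++

merged[11] = 39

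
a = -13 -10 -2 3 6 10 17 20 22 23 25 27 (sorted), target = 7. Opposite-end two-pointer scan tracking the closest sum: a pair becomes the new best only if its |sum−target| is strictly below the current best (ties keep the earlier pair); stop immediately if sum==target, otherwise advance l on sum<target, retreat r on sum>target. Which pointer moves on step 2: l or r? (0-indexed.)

r

[0,11] -13+27=14 d=7 * → r--
[0,10] -13+25=12 d=5 * → r--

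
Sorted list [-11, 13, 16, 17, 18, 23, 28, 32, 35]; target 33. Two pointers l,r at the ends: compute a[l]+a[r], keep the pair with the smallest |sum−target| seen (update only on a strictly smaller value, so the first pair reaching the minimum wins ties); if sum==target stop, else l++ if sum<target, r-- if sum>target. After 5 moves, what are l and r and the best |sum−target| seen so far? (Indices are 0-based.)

l=1, r=4, best |Δ|=3

l=0 r=8: -11+35=24 d=9 *, l++
l=1 r=8: 13+35=48 d=15, r--
l=1 r=7: 13+32=45 d=12, r--
l=1 r=6: 13+28=41 d=8 *, r--
l=1 r=5: 13+23=36 d=3 *, r--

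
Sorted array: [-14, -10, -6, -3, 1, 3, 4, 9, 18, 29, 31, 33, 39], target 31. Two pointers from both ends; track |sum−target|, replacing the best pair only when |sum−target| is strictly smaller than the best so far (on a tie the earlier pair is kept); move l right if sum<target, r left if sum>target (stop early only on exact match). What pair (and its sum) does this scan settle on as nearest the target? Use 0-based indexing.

pair (-3, 33) with sum 30 (|Δ|=1)

l=0 r=12: -14+39=25 d=6 *, l++
l=1 r=12: -10+39=29 d=2 *, l++
l=2 r=12: -6+39=33 d=2, r--
l=2 r=11: -6+33=27 d=4, l++
l=3 r=11: -3+33=30 d=1 *, l++
l=4 r=11: 1+33=34 d=3, r--
l=4 r=10: 1+31=32 d=1, r--
l=4 r=9: 1+29=30 d=1, l++
l=5 r=9: 3+29=32 d=1, r--
l=5 r=8: 3+18=21 d=10, l++
l=6 r=8: 4+18=22 d=9, l++
l=7 r=8: 9+18=27 d=4, l++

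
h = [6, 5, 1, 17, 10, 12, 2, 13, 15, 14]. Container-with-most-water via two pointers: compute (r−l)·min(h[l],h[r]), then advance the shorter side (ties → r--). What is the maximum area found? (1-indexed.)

max area = 84

l=1 r=10: min(6,14)*9=54 best=54 *, l++
l=2 r=10: min(5,14)*8=40 best=54, l++
l=3 r=10: min(1,14)*7=7 best=54, l++
l=4 r=10: min(17,14)*6=84 best=84 *, r--
l=4 r=9: min(17,15)*5=75 best=84, r--
l=4 r=8: min(17,13)*4=52 best=84, r--
l=4 r=7: min(17,2)*3=6 best=84, r--
l=4 r=6: min(17,12)*2=24 best=84, r--
l=4 r=5: min(17,10)*1=10 best=84, r--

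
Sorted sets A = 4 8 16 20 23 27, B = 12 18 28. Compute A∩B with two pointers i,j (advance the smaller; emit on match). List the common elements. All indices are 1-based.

[i=1,j=1] 4<12 → i++
[i=2,j=1] 8<12 → i++
[i=3,j=1] 16>12 → j++
[i=3,j=2] 16<18 → i++
[i=4,j=2] 20>18 → j++
[i=4,j=3] 20<28 → i++
[i=5,j=3] 23<28 → i++
[i=6,j=3] 27<28 → i++

intersection = []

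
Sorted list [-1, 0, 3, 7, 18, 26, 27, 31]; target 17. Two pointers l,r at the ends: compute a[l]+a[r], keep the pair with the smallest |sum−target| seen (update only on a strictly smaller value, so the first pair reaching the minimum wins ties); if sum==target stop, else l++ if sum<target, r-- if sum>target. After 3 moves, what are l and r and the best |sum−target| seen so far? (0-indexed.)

[0,7] -1+31=30 d=13 * → r--
[0,6] -1+27=26 d=9 * → r--
[0,5] -1+26=25 d=8 * → r--

l=0, r=4, best |Δ|=8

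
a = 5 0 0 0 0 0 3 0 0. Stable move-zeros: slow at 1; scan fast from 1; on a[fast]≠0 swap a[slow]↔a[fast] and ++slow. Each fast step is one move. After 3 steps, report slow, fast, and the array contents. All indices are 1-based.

(s=1,f=1) a[fast]=5≠0 swap→a[1]=5 → slow++,fast++
(s=2,f=2) a[fast]=0 → fast++
(s=2,f=3) a[fast]=0 → fast++

slow=2, fast=4, a=[5, 0, 0, 0, 0, 0, 3, 0, 0]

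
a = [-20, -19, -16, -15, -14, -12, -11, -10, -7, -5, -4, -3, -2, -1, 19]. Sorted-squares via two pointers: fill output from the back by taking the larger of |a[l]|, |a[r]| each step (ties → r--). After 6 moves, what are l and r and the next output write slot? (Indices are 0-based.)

[0,14] |-20|>|19| out[14]=400 → l++
[1,14] |-19|<=|19| out[13]=361 → r--
[1,13] |-19|>|-1| out[12]=361 → l++
[2,13] |-16|>|-1| out[11]=256 → l++
[3,13] |-15|>|-1| out[10]=225 → l++
[4,13] |-14|>|-1| out[9]=196 → l++

l=5, r=13, next write slot=8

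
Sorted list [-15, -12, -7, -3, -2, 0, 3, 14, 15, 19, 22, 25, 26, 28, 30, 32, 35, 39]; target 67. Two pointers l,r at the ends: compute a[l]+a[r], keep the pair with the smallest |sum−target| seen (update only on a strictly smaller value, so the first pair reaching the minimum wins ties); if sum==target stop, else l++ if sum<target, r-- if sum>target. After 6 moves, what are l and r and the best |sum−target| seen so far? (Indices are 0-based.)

l=6, r=17, best |Δ|=28

[0,17] -15+39=24 d=43 * → l++
[1,17] -12+39=27 d=40 * → l++
[2,17] -7+39=32 d=35 * → l++
[3,17] -3+39=36 d=31 * → l++
[4,17] -2+39=37 d=30 * → l++
[5,17] 0+39=39 d=28 * → l++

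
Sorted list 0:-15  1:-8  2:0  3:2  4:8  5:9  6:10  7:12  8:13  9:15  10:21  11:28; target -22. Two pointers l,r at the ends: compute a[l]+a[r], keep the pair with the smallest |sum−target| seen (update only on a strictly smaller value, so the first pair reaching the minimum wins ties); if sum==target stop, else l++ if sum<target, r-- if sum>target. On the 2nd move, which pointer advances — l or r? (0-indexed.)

r

[0,11] -15+28=13 d=35 * → r--
[0,10] -15+21=6 d=28 * → r--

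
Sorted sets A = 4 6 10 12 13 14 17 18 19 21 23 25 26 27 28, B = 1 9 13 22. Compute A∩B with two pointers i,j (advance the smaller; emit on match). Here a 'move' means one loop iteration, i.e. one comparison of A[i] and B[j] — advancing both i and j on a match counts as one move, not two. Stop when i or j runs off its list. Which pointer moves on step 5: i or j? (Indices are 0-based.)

i=0 j=0: 4>1, j++
i=0 j=1: 4<9, i++
i=1 j=1: 6<9, i++
i=2 j=1: 10>9, j++
i=2 j=2: 10<13, i++

i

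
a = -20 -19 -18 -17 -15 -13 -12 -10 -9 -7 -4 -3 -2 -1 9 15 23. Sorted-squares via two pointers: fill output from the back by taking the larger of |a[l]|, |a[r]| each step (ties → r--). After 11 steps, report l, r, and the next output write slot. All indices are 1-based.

l=1 r=17: |-20|<=|23| out[17]=529, r--
l=1 r=16: |-20|>|15| out[16]=400, l++
l=2 r=16: |-19|>|15| out[15]=361, l++
l=3 r=16: |-18|>|15| out[14]=324, l++
l=4 r=16: |-17|>|15| out[13]=289, l++
l=5 r=16: |-15|<=|15| out[12]=225, r--
l=5 r=15: |-15|>|9| out[11]=225, l++
l=6 r=15: |-13|>|9| out[10]=169, l++
l=7 r=15: |-12|>|9| out[9]=144, l++
l=8 r=15: |-10|>|9| out[8]=100, l++
l=9 r=15: |-9|<=|9| out[7]=81, r--

l=9, r=14, next write slot=6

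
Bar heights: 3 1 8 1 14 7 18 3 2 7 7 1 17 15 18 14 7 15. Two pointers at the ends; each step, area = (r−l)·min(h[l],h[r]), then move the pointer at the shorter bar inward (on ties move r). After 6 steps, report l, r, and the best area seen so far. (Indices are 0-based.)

l=6, r=17, best area=182

l=0 r=17: min(3,15)*17=51 best=51 *, l++
l=1 r=17: min(1,15)*16=16 best=51, l++
l=2 r=17: min(8,15)*15=120 best=120 *, l++
l=3 r=17: min(1,15)*14=14 best=120, l++
l=4 r=17: min(14,15)*13=182 best=182 *, l++
l=5 r=17: min(7,15)*12=84 best=182, l++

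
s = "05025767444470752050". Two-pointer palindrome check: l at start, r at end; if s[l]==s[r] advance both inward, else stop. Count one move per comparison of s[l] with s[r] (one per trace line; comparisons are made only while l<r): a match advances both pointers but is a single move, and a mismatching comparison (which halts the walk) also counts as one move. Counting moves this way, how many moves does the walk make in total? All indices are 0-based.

[0,19] '0'=='0' → l++,r--
[1,18] '5'=='5' → l++,r--
[2,17] '0'=='0' → l++,r--
[3,16] '2'=='2' → l++,r--
[4,15] '5'=='5' → l++,r--
[5,14] '7'=='7' → l++,r--
[6,13] '6'!='0' → stop

7 moves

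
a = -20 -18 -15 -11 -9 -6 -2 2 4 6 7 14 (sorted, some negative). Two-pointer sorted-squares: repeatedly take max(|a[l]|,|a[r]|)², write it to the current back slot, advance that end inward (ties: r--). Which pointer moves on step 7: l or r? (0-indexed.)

r

l=0 r=11: |-20|>|14| out[11]=400, l++
l=1 r=11: |-18|>|14| out[10]=324, l++
l=2 r=11: |-15|>|14| out[9]=225, l++
l=3 r=11: |-11|<=|14| out[8]=196, r--
l=3 r=10: |-11|>|7| out[7]=121, l++
l=4 r=10: |-9|>|7| out[6]=81, l++
l=5 r=10: |-6|<=|7| out[5]=49, r--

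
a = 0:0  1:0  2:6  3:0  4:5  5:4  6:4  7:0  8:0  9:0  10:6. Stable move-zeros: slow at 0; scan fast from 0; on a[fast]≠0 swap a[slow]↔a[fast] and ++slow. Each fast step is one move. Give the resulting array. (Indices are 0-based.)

[6, 5, 4, 4, 6, 0, 0, 0, 0, 0, 0]

slow=0 fast=0: a[fast]=0, fast++
slow=0 fast=1: a[fast]=0, fast++
slow=0 fast=2: a[fast]=6≠0 swap→a[0]=6, slow++,fast++
slow=1 fast=3: a[fast]=0, fast++
slow=1 fast=4: a[fast]=5≠0 swap→a[1]=5, slow++,fast++
slow=2 fast=5: a[fast]=4≠0 swap→a[2]=4, slow++,fast++
slow=3 fast=6: a[fast]=4≠0 swap→a[3]=4, slow++,fast++
slow=4 fast=7: a[fast]=0, fast++
slow=4 fast=8: a[fast]=0, fast++
slow=4 fast=9: a[fast]=0, fast++
slow=4 fast=10: a[fast]=6≠0 swap→a[4]=6, slow++,fast++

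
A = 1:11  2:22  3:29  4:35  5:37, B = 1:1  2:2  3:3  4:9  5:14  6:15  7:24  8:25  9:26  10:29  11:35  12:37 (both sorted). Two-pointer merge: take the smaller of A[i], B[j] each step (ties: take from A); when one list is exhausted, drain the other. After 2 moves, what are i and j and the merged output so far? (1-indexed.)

[i=1,j=1] A[i]=11>B[j]=1 take 1 → j++
[i=1,j=2] A[i]=11>B[j]=2 take 2 → j++

i=1, j=3, merged so far=[1, 2]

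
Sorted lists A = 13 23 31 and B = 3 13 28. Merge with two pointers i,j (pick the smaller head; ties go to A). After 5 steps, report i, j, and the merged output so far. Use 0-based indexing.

i=2, j=3, merged so far=[3, 13, 13, 23, 28]

[i=0,j=0] A[i]=13>B[j]=3 take 3 → j++
[i=0,j=1] A[i]=13<=B[j]=13 take 13 → i++
[i=1,j=1] A[i]=23>B[j]=13 take 13 → j++
[i=1,j=2] A[i]=23<=B[j]=28 take 23 → i++
[i=2,j=2] A[i]=31>B[j]=28 take 28 → j++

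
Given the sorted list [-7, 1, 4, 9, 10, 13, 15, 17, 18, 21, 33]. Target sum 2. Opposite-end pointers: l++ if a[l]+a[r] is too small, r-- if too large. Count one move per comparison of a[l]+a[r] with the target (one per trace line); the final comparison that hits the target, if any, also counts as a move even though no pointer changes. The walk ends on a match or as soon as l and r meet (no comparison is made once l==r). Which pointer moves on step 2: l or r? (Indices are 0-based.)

[0,10] -7+33=26 >2 → r--
[0,9] -7+21=14 >2 → r--

r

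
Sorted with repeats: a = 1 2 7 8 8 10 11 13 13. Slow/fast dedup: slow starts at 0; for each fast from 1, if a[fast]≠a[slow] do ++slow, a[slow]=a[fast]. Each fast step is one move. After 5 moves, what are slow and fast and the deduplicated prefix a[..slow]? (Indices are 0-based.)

slow=4, fast=6, prefix=[1, 2, 7, 8, 10]

(s=0,f=1) a[fast]=2≠a[slow]=1 write a[1]=2 → slow++,fast++
(s=1,f=2) a[fast]=7≠a[slow]=2 write a[2]=7 → slow++,fast++
(s=2,f=3) a[fast]=8≠a[slow]=7 write a[3]=8 → slow++,fast++
(s=3,f=4) a[fast]=8=a[slow] dup → fast++
(s=3,f=5) a[fast]=10≠a[slow]=8 write a[4]=10 → slow++,fast++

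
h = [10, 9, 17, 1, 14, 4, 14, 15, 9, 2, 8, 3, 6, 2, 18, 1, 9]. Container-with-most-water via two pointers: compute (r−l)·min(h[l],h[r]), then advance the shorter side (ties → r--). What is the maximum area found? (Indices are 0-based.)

max area = 204

[0,16] min(10,9)*16=144 best=144 * → r--
[0,15] min(10,1)*15=15 best=144 → r--
[0,14] min(10,18)*14=140 best=144 → l++
[1,14] min(9,18)*13=117 best=144 → l++
[2,14] min(17,18)*12=204 best=204 * → l++
[3,14] min(1,18)*11=11 best=204 → l++
[4,14] min(14,18)*10=140 best=204 → l++
[5,14] min(4,18)*9=36 best=204 → l++
[6,14] min(14,18)*8=112 best=204 → l++
[7,14] min(15,18)*7=105 best=204 → l++
[8,14] min(9,18)*6=54 best=204 → l++
[9,14] min(2,18)*5=10 best=204 → l++
[10,14] min(8,18)*4=32 best=204 → l++
[11,14] min(3,18)*3=9 best=204 → l++
[12,14] min(6,18)*2=12 best=204 → l++
[13,14] min(2,18)*1=2 best=204 → l++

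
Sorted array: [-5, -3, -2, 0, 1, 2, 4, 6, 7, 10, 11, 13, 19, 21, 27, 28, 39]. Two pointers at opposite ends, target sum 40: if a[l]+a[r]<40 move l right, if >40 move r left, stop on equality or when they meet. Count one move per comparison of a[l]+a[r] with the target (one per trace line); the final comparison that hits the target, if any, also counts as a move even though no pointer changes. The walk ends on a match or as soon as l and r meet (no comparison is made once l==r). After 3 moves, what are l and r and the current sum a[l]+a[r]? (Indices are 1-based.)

[1,17] -5+39=34 <40 → l++
[2,17] -3+39=36 <40 → l++
[3,17] -2+39=37 <40 → l++

l=4, r=17, sum=39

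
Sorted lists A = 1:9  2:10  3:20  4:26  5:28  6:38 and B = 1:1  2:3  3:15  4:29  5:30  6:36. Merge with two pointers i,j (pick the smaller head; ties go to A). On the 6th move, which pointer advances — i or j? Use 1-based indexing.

i

i=1 j=1: A[i]=9>B[j]=1 take 1, j++
i=1 j=2: A[i]=9>B[j]=3 take 3, j++
i=1 j=3: A[i]=9<=B[j]=15 take 9, i++
i=2 j=3: A[i]=10<=B[j]=15 take 10, i++
i=3 j=3: A[i]=20>B[j]=15 take 15, j++
i=3 j=4: A[i]=20<=B[j]=29 take 20, i++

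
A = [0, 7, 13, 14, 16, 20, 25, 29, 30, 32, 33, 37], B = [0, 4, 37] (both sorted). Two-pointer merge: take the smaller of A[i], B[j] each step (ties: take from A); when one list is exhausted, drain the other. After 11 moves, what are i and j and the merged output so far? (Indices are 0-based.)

i=9, j=2, merged so far=[0, 0, 4, 7, 13, 14, 16, 20, 25, 29, 30]

[i=0,j=0] A[i]=0<=B[j]=0 take 0 → i++
[i=1,j=0] A[i]=7>B[j]=0 take 0 → j++
[i=1,j=1] A[i]=7>B[j]=4 take 4 → j++
[i=1,j=2] A[i]=7<=B[j]=37 take 7 → i++
[i=2,j=2] A[i]=13<=B[j]=37 take 13 → i++
[i=3,j=2] A[i]=14<=B[j]=37 take 14 → i++
[i=4,j=2] A[i]=16<=B[j]=37 take 16 → i++
[i=5,j=2] A[i]=20<=B[j]=37 take 20 → i++
[i=6,j=2] A[i]=25<=B[j]=37 take 25 → i++
[i=7,j=2] A[i]=29<=B[j]=37 take 29 → i++
[i=8,j=2] A[i]=30<=B[j]=37 take 30 → i++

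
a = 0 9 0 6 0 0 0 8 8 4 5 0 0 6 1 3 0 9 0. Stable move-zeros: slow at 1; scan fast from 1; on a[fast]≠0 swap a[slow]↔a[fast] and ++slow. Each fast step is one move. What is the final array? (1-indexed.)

(s=1,f=1) a[fast]=0 → fast++
(s=1,f=2) a[fast]=9≠0 swap→a[1]=9 → slow++,fast++
(s=2,f=3) a[fast]=0 → fast++
(s=2,f=4) a[fast]=6≠0 swap→a[2]=6 → slow++,fast++
(s=3,f=5) a[fast]=0 → fast++
(s=3,f=6) a[fast]=0 → fast++
(s=3,f=7) a[fast]=0 → fast++
(s=3,f=8) a[fast]=8≠0 swap→a[3]=8 → slow++,fast++
(s=4,f=9) a[fast]=8≠0 swap→a[4]=8 → slow++,fast++
(s=5,f=10) a[fast]=4≠0 swap→a[5]=4 → slow++,fast++
(s=6,f=11) a[fast]=5≠0 swap→a[6]=5 → slow++,fast++
(s=7,f=12) a[fast]=0 → fast++
(s=7,f=13) a[fast]=0 → fast++
(s=7,f=14) a[fast]=6≠0 swap→a[7]=6 → slow++,fast++
(s=8,f=15) a[fast]=1≠0 swap→a[8]=1 → slow++,fast++
(s=9,f=16) a[fast]=3≠0 swap→a[9]=3 → slow++,fast++
(s=10,f=17) a[fast]=0 → fast++
(s=10,f=18) a[fast]=9≠0 swap→a[10]=9 → slow++,fast++
(s=11,f=19) a[fast]=0 → fast++

[9, 6, 8, 8, 4, 5, 6, 1, 3, 9, 0, 0, 0, 0, 0, 0, 0, 0, 0]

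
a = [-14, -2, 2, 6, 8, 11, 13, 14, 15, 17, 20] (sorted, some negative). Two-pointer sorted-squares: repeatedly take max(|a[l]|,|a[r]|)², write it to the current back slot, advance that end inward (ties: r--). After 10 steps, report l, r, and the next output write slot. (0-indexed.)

l=0 r=10: |-14|<=|20| out[10]=400, r--
l=0 r=9: |-14|<=|17| out[9]=289, r--
l=0 r=8: |-14|<=|15| out[8]=225, r--
l=0 r=7: |-14|<=|14| out[7]=196, r--
l=0 r=6: |-14|>|13| out[6]=196, l++
l=1 r=6: |-2|<=|13| out[5]=169, r--
l=1 r=5: |-2|<=|11| out[4]=121, r--
l=1 r=4: |-2|<=|8| out[3]=64, r--
l=1 r=3: |-2|<=|6| out[2]=36, r--
l=1 r=2: |-2|<=|2| out[1]=4, r--

l=1, r=1, next write slot=0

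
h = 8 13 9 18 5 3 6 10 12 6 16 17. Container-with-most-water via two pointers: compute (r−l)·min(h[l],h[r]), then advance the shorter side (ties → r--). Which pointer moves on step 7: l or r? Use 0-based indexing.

[0,11] min(8,17)*11=88 best=88 * → l++
[1,11] min(13,17)*10=130 best=130 * → l++
[2,11] min(9,17)*9=81 best=130 → l++
[3,11] min(18,17)*8=136 best=136 * → r--
[3,10] min(18,16)*7=112 best=136 → r--
[3,9] min(18,6)*6=36 best=136 → r--
[3,8] min(18,12)*5=60 best=136 → r--

r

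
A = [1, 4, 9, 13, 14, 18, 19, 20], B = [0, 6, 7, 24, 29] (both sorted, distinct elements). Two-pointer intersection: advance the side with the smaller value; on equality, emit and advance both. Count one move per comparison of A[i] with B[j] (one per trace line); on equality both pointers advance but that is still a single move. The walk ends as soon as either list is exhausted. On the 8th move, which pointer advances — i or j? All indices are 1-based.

i=1 j=1: 1>0, j++
i=1 j=2: 1<6, i++
i=2 j=2: 4<6, i++
i=3 j=2: 9>6, j++
i=3 j=3: 9>7, j++
i=3 j=4: 9<24, i++
i=4 j=4: 13<24, i++
i=5 j=4: 14<24, i++

i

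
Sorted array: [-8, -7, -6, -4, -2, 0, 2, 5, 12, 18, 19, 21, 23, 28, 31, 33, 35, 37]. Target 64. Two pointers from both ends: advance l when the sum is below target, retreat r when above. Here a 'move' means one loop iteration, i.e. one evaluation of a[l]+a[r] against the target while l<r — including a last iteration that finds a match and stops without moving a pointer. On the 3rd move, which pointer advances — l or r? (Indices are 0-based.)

l

l=0 r=17: -8+37=29 <64, l++
l=1 r=17: -7+37=30 <64, l++
l=2 r=17: -6+37=31 <64, l++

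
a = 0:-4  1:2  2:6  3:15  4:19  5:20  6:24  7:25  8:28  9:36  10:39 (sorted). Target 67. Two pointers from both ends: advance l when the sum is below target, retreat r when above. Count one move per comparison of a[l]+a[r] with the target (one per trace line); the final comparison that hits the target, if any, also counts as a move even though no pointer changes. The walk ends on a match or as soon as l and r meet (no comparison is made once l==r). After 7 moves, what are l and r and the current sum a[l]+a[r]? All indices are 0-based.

l=7, r=10, sum=64

[0,10] -4+39=35 <67 → l++
[1,10] 2+39=41 <67 → l++
[2,10] 6+39=45 <67 → l++
[3,10] 15+39=54 <67 → l++
[4,10] 19+39=58 <67 → l++
[5,10] 20+39=59 <67 → l++
[6,10] 24+39=63 <67 → l++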